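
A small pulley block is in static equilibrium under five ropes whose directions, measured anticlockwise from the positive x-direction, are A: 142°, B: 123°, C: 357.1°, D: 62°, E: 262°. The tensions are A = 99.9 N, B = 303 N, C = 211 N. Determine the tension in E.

Resolve: ΣF_x = 99.9 cos 142° + 303 cos 123° + 211 cos 357.1° + T_D cos 62° + T_E cos 262° = 0.
        ΣF_y = 99.9 sin 142° + 303 sin 123° + 211 sin 357.1° + T_D sin 62° + T_E sin 262° = 0.
The known terms sum to (-33.02, 304.9) N, so 0.4695 T_D − 0.1392 T_E = 33.02 and 0.8829 T_D − 0.9903 T_E = -304.9.
Solving simultaneously: T_D = 219.7 N, T_E = 503.8 N.

T_E ≈ 504 N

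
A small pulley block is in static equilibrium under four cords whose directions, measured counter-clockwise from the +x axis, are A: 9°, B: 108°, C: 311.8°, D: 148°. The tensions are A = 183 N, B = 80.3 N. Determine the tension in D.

T_D ≈ 668 N

Resolve: ΣF_x = 183 cos 9° + 80.3 cos 108° + T_C cos 311.8° + T_D cos 148° = 0.
        ΣF_y = 183 sin 9° + 80.3 sin 108° + T_C sin 311.8° + T_D sin 148° = 0.
The known terms sum to (155.9, 105) N, so 0.6665 T_C − 0.8480 T_D = -155.9 and -0.7455 T_C + 0.5299 T_D = -105.
Solving simultaneously: T_C = 615.3 N, T_D = 667.5 N.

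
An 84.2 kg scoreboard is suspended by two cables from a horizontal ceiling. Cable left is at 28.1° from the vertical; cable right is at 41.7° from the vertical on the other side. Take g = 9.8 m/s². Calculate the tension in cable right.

Angles from the horizontal: cable left is 90° − 28.1° = 61.9°, cable right is 90° − 41.7° = 48.3°.
Weight W = 84.2 × 9.8 = 825.2 N acts straight down.
Horizontal: T_left cos 61.9° = T_right cos 48.3°  →  T_left = 1.412 T_right.
Vertical: T_left sin 61.9° + T_right sin 48.3° = 825.2.
Substituting the horizontal relation into the vertical equation gives 1.993 T_right = 825.2, so T_right = 414.1 N.

T_right ≈ 414 N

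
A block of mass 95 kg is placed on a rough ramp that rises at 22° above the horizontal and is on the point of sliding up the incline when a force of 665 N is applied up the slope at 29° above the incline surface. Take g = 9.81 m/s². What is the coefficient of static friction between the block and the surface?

μ ≈ 0.429

On the verge of sliding up the incline, friction is at its maximum μN and acts down the slope.
Perpendicular to incline: N = W cos 22° − P sin 29° = 864.1 − 322.4 = 541.7 N.
Along incline: P cos 29° − μN = W sin 22° → μ = −(W sin 22° − P cos 29°) / N = 0.4292.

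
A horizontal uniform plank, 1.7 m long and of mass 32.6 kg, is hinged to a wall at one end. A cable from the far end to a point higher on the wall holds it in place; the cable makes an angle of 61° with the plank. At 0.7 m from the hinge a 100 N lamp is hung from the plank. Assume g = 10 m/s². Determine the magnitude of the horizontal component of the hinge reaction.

Take torques about the hinge: T sin 61° · 1.7 = 32.6×10×0.85 + 100×0.7 = 347.1 N·m.
So T = 347.1 / (0.8746 × 1.7) = 233.45 N.
ΣF_x = 0: H_x = T cos 61° = 113.18 N.

H_x ≈ 113 N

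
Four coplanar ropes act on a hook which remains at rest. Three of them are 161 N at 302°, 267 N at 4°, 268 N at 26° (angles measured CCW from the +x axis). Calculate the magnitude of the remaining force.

Sum the known components: ΣF_x = 592.5 N, ΣF_y = -0.4273 N.
For equilibrium the remaining force must supply (−ΣF_x, −ΣF_y) = (-592.5, 0.4273) N.
Magnitude = √((-592.5)² + (0.4273)²) = 592.5 N; direction = atan2(0.4273, -592.5) = 180.0°.

F ≈ 593 N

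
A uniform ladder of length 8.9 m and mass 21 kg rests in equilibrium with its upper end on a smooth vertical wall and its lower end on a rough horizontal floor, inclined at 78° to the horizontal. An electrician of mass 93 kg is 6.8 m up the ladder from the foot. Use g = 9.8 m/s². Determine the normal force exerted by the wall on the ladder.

Torques about the foot: N_wall · 8.9 sin 78° = 21×9.8×4.45 cos 78° + 93×9.8×6.8 cos 78° → N_wall = 169.89 N.

N_wall ≈ 170 N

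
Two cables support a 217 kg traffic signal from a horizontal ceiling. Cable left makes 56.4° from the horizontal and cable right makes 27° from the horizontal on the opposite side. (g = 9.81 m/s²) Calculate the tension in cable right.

Weight W = 217 × 9.81 = 2129 N acts straight down.
Horizontal: T_left cos 56.4° = T_right cos 27°  →  T_left = 1.61 T_right.
Vertical: T_left sin 56.4° + T_right sin 27° = 2129.
Substituting the horizontal relation into the vertical equation gives 1.795 T_right = 2129, so T_right = 1186 N.

T_right ≈ 1190 N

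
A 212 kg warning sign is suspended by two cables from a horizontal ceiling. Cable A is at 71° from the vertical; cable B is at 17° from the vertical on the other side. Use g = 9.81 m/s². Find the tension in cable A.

T_A ≈ 608 N

Angles from the horizontal: cable A is 90° − 71° = 19°, cable B is 90° − 17° = 73°.
Weight W = 212 × 9.81 = 2080 N acts straight down.
Horizontal: T_A cos 19° = T_B cos 73°  →  T_B = 3.234 T_A.
Vertical: T_A sin 19° + T_B sin 73° = 2080.
Substituting the horizontal relation into the vertical equation gives 3.418 T_A = 2080, so T_A = 608.4 N.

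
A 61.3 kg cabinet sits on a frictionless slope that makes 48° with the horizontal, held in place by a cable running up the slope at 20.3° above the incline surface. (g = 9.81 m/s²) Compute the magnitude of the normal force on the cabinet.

Take axes along and perpendicular to the incline. Weight components: W sin 48° = 446.9 N down-slope, W cos 48° = 402.4 N into the surface.
Along incline: T cos 20.3° = W sin 48° → T = 476.5 N.
Perpendicular: N = W cos 48° − T sin 20.3° = 237.1 N.

N ≈ 237 N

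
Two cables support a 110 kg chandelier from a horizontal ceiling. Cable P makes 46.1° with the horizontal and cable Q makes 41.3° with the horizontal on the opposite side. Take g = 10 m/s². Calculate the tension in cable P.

Weight W = 110 × 10 = 1100 N acts straight down.
Horizontal: T_P cos 46.1° = T_Q cos 41.3°  →  T_Q = 0.923 T_P.
Vertical: T_P sin 46.1° + T_Q sin 41.3° = 1100.
Substituting the horizontal relation into the vertical equation gives 1.33 T_P = 1100, so T_P = 827.2 N.

T_P ≈ 827 N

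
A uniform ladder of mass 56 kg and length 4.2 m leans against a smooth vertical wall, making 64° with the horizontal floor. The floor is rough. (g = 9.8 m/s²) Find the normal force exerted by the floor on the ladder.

ΣF_y = 0: N_floor = 56×9.8 = 548.8 N.

N_floor ≈ 549 N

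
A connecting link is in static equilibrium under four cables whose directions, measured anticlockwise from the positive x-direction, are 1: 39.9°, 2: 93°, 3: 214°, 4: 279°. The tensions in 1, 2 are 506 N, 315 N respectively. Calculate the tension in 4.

T_4 ≈ 355 N

Resolve: ΣF_x = 506 cos 39.9° + 315 cos 93° + T_3 cos 214° + T_4 cos 279° = 0.
        ΣF_y = 506 sin 39.9° + 315 sin 93° + T_3 sin 214° + T_4 sin 279° = 0.
The known terms sum to (371.7, 639.1) N, so -0.8290 T_3 + 0.1564 T_4 = -371.7 and -0.5592 T_3 − 0.9877 T_4 = -639.1.
Solving simultaneously: T_3 = 515.4 N, T_4 = 355.3 N.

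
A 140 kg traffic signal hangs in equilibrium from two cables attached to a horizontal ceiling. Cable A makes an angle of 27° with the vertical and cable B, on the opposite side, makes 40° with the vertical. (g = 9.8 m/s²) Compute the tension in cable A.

T_A ≈ 958 N

Angles from the horizontal: cable A is 90° − 27° = 63°, cable B is 90° − 40° = 50°.
Weight W = 140 × 9.8 = 1372 N acts straight down.
Horizontal: T_A cos 63° = T_B cos 50°  →  T_B = 0.7063 T_A.
Vertical: T_A sin 63° + T_B sin 50° = 1372.
Substituting the horizontal relation into the vertical equation gives 1.432 T_A = 1372, so T_A = 958.1 N.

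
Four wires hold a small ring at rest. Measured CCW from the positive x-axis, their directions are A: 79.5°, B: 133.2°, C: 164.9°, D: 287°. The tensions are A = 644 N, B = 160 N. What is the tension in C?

Resolve: ΣF_x = 644 cos 79.5° + 160 cos 133.2° + T_C cos 164.9° + T_D cos 287° = 0.
        ΣF_y = 644 sin 79.5° + 160 sin 133.2° + T_C sin 164.9° + T_D sin 287° = 0.
The known terms sum to (7.832, 749.9) N, so -0.9655 T_C + 0.2924 T_D = -7.832 and 0.2605 T_C − 0.9563 T_D = -749.9.
Solving simultaneously: T_C = 267.6 N, T_D = 857 N.

T_C ≈ 268 N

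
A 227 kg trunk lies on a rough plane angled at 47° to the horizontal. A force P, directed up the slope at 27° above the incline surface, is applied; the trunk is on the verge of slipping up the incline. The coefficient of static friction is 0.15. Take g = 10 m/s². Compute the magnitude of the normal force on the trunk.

N ≈ 652 N

On the verge of sliding up the incline, friction equals μN and acts down the slope.
Perpendicular: N + P sin 27° = W cos 47° = 1548 N.
Along incline: P cos 27° = W sin 47° + μN  with W sin 47° = 1660 N.
Solving the pair for P and N: P = 1973 N, N = 652.4 N (and f = μN = 97.86 N).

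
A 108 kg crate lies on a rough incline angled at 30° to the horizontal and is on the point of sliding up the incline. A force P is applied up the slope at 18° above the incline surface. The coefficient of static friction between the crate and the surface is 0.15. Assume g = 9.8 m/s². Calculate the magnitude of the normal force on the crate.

On the verge of sliding up the incline, friction equals μN and acts down the slope.
Perpendicular: N + P sin 18° = W cos 30° = 916.6 N.
Along incline: P cos 18° = W sin 30° + μN  with W sin 30° = 529.2 N.
Solving the pair for P and N: P = 668.4 N, N = 710 N (and f = μN = 106.5 N).

N ≈ 710 N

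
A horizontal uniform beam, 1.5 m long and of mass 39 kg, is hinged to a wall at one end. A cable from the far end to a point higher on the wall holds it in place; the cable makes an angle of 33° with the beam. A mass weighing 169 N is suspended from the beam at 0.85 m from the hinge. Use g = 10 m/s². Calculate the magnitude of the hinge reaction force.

Take torques about the hinge: T sin 33° · 1.5 = 39×10×0.75 + 169×0.85 = 436.15 N·m.
So T = 436.15 / (0.5446 × 1.5) = 533.87 N.
ΣF_x = 0: H_x = T cos 33° = 447.74 N.
ΣF_y = 0: H_y = (39×10 + 169) − T sin 33° = 559 − 290.77 = 268.23 N.
|H| = √(H_x² + H_y²) = √((447.74)² + (268.23)²) = 521.94 N.

|H| ≈ 522 N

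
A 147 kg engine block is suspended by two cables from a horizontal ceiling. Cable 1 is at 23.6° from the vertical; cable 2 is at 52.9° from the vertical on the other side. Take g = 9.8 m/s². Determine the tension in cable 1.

Angles from the horizontal: cable 1 is 90° − 23.6° = 66.4°, cable 2 is 90° − 52.9° = 37.1°.
Weight W = 147 × 9.8 = 1441 N acts straight down.
Horizontal: T_1 cos 66.4° = T_2 cos 37.1°  →  T_2 = 0.502 T_1.
Vertical: T_1 sin 66.4° + T_2 sin 37.1° = 1441.
Substituting the horizontal relation into the vertical equation gives 1.219 T_1 = 1441, so T_1 = 1182 N.

T_1 ≈ 1180 N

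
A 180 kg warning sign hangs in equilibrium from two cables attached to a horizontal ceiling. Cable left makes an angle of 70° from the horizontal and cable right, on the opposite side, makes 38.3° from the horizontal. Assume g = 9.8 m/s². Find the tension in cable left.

T_left ≈ 1460 N

Weight W = 180 × 9.8 = 1764 N acts straight down.
Horizontal: T_left cos 70° = T_right cos 38.3°  →  T_right = 0.4358 T_left.
Vertical: T_left sin 70° + T_right sin 38.3° = 1764.
Substituting the horizontal relation into the vertical equation gives 1.21 T_left = 1764, so T_left = 1458 N.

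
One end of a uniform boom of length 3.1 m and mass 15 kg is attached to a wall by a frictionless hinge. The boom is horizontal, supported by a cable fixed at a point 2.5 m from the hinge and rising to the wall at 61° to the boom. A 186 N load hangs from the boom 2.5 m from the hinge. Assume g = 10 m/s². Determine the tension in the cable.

T ≈ 319 N

Take torques about the hinge: T sin 61° · 2.5 = 15×10×1.55 + 186×2.5 = 697.5 N·m.
So T = 697.5 / (0.8746 × 2.5) = 319 N.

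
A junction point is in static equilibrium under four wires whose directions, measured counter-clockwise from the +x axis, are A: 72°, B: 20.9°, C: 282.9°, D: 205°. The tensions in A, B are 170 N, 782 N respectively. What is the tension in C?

T_C ≈ 70 N

Resolve: ΣF_x = 170 cos 72° + 782 cos 20.9° + T_C cos 282.9° + T_D cos 205° = 0.
        ΣF_y = 170 sin 72° + 782 sin 20.9° + T_C sin 282.9° + T_D sin 205° = 0.
The known terms sum to (783.1, 440.6) N, so 0.2233 T_C − 0.9063 T_D = -783.1 and -0.9748 T_C − 0.4226 T_D = -440.6.
Solving simultaneously: T_C = 69.97 N, T_D = 881.3 N.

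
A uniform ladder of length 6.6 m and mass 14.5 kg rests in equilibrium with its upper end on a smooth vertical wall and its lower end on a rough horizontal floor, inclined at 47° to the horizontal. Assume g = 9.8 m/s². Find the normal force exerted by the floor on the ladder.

ΣF_y = 0: N_floor = 14.5×9.8 = 142.1 N.

N_floor ≈ 142 N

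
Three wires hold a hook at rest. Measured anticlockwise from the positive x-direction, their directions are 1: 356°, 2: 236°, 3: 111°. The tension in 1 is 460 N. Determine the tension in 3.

Resolve: ΣF_x = 460 cos 356° + T_2 cos 236° + T_3 cos 111° = 0.
        ΣF_y = 460 sin 356° + T_2 sin 236° + T_3 sin 111° = 0.
The known terms sum to (458.9, -32.09) N, so -0.5592 T_2 − 0.3584 T_3 = -458.9 and -0.8290 T_2 + 0.9336 T_3 = 32.09.
Solving simultaneously: T_2 = 508.9 N, T_3 = 486.3 N.

T_3 ≈ 486 N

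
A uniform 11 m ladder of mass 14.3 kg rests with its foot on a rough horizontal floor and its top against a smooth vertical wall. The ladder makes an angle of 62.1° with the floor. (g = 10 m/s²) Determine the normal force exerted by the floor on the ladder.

N_floor ≈ 143 N

ΣF_y = 0: N_floor = 14.3×10 = 143 N.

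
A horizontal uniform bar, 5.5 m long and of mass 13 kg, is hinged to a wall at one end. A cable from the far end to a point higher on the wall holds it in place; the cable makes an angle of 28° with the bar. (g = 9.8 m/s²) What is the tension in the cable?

T ≈ 136 N

Take torques about the hinge: T sin 28° · 5.5 = 13×9.8×2.75 = 350.35 N·m.
So T = 350.35 / (0.4695 × 5.5) = 135.68 N.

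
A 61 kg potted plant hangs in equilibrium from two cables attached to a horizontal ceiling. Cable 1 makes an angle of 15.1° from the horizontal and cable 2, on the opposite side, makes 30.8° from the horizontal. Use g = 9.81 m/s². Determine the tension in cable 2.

Weight W = 61 × 9.81 = 598.4 N acts straight down.
Horizontal: T_1 cos 15.1° = T_2 cos 30.8°  →  T_1 = 0.8897 T_2.
Vertical: T_1 sin 15.1° + T_2 sin 30.8° = 598.4.
Substituting the horizontal relation into the vertical equation gives 0.7438 T_2 = 598.4, so T_2 = 804.5 N.

T_2 ≈ 805 N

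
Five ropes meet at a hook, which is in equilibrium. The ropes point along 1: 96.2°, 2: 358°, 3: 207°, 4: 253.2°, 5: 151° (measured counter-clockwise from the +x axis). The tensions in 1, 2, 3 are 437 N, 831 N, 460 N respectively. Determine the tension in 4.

Resolve: ΣF_x = 437 cos 96.2° + 831 cos 358° + 460 cos 207° + T_4 cos 253.2° + T_5 cos 151° = 0.
        ΣF_y = 437 sin 96.2° + 831 sin 358° + 460 sin 207° + T_4 sin 253.2° + T_5 sin 151° = 0.
The known terms sum to (373.4, 196.6) N, so -0.2890 T_4 − 0.8746 T_5 = -373.4 and -0.9573 T_4 + 0.4848 T_5 = -196.6.
Solving simultaneously: T_4 = 361.2 N, T_5 = 307.6 N.

T_4 ≈ 361 N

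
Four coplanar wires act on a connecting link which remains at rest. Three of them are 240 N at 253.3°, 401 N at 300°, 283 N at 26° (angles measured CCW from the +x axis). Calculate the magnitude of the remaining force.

F ≈ 595 N

Sum the known components: ΣF_x = 385.9 N, ΣF_y = -453.1 N.
For equilibrium the remaining force must supply (−ΣF_x, −ΣF_y) = (-385.9, 453.1) N.
Magnitude = √((-385.9)² + (453.1)²) = 595.2 N; direction = atan2(453.1, -385.9) = 130.4°.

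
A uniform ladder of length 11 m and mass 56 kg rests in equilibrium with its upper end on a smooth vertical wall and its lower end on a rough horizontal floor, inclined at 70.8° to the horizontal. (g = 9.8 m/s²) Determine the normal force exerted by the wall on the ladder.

N_wall ≈ 95.6 N

Torques about the foot: N_wall · 11 sin 70.8° = 56×9.8×5.5 cos 70.8° → N_wall = 95.556 N.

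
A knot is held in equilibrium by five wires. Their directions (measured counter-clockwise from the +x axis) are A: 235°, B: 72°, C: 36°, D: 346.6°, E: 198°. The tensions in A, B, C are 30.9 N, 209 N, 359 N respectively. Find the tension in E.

T_E ≈ 868 N

Resolve: ΣF_x = 30.9 cos 235° + 209 cos 72° + 359 cos 36° + T_D cos 346.6° + T_E cos 198° = 0.
        ΣF_y = 30.9 sin 235° + 209 sin 72° + 359 sin 36° + T_D sin 346.6° + T_E sin 198° = 0.
The known terms sum to (337.3, 384.5) N, so 0.9728 T_D − 0.9511 T_E = -337.3 and -0.2317 T_D − 0.3090 T_E = -384.5.
Solving simultaneously: T_D = 501.8 N, T_E = 867.9 N.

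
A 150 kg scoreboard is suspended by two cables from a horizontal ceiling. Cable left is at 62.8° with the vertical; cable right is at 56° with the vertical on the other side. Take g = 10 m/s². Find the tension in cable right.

T_right ≈ 1520 N

Angles from the horizontal: cable left is 90° − 62.8° = 27.2°, cable right is 90° − 56° = 34°.
Weight W = 150 × 10 = 1500 N acts straight down.
Horizontal: T_left cos 27.2° = T_right cos 34°  →  T_left = 0.9321 T_right.
Vertical: T_left sin 27.2° + T_right sin 34° = 1500.
Substituting the horizontal relation into the vertical equation gives 0.9853 T_right = 1500, so T_right = 1522 N.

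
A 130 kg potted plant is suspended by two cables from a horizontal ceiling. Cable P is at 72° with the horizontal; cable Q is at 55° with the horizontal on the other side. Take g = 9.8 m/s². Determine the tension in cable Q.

Weight W = 130 × 9.8 = 1274 N acts straight down.
Horizontal: T_P cos 72° = T_Q cos 55°  →  T_P = 1.856 T_Q.
Vertical: T_P sin 72° + T_Q sin 55° = 1274.
Substituting the horizontal relation into the vertical equation gives 2.584 T_Q = 1274, so T_Q = 493 N.

T_Q ≈ 493 N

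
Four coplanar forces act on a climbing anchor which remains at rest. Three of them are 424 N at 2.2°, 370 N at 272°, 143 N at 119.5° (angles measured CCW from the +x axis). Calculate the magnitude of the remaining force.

Sum the known components: ΣF_x = 366.2 N, ΣF_y = -229 N.
For equilibrium the remaining force must supply (−ΣF_x, −ΣF_y) = (-366.2, 229) N.
Magnitude = √((-366.2)² + (229)²) = 431.9 N; direction = atan2(229, -366.2) = 148.0°.

F ≈ 432 N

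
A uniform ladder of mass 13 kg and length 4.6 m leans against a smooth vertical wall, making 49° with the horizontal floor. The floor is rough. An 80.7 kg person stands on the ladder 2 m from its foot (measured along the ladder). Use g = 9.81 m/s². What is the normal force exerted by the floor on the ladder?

ΣF_y = 0: N_floor = 13×9.81 + 80.7×9.81 = 919.2 N.

N_floor ≈ 919 N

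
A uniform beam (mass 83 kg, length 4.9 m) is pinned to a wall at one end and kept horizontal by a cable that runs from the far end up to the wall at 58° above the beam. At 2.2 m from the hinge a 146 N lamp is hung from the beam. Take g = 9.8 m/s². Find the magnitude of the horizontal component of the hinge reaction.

Take torques about the hinge: T sin 58° · 4.9 = 83×9.8×2.45 + 146×2.2 = 2314 N·m.
So T = 2314 / (0.8480 × 4.9) = 556.87 N.
ΣF_x = 0: H_x = T cos 58° = 295.1 N.

H_x ≈ 295 N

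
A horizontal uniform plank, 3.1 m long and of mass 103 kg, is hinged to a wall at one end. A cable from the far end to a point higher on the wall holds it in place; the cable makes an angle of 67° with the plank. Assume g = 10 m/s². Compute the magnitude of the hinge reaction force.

|H| ≈ 559 N

Take torques about the hinge: T sin 67° · 3.1 = 103×10×1.55 = 1596.5 N·m.
So T = 1596.5 / (0.9205 × 3.1) = 559.48 N.
ΣF_x = 0: H_x = T cos 67° = 218.6 N.
ΣF_y = 0: H_y = (103×10) − T sin 67° = 1030 − 515 = 515 N.
|H| = √(H_x² + H_y²) = √((218.6)² + (515)²) = 559.48 N.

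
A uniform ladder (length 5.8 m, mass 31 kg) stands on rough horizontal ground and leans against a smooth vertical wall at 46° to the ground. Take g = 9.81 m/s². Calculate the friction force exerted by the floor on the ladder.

f ≈ 147 N

Torques about the foot: N_wall · 5.8 sin 46° = 31×9.81×2.9 cos 46° → N_wall = 146.84 N.
ΣF_x = 0: f_floor = N_wall = 146.84 N.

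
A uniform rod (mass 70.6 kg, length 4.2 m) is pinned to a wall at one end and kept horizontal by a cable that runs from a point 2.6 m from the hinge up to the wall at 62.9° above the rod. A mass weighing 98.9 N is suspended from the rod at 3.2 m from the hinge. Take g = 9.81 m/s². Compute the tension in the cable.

Take torques about the hinge: T sin 62.9° · 2.6 = 70.6×9.81×2.1 + 98.9×3.2 = 1770.9 N·m.
So T = 1770.9 / (0.8902 × 2.6) = 765.12 N.

T ≈ 765 N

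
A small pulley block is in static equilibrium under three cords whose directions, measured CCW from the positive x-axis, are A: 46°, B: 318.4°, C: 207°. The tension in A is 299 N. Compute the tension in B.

T_B ≈ 105 N

Resolve: ΣF_x = 299 cos 46° + T_B cos 318.4° + T_C cos 207° = 0.
        ΣF_y = 299 sin 46° + T_B sin 318.4° + T_C sin 207° = 0.
The known terms sum to (207.7, 215.1) N, so 0.7478 T_B − 0.8910 T_C = -207.7 and -0.6639 T_B − 0.4540 T_C = -215.1.
Solving simultaneously: T_B = 104.6 N, T_C = 320.9 N.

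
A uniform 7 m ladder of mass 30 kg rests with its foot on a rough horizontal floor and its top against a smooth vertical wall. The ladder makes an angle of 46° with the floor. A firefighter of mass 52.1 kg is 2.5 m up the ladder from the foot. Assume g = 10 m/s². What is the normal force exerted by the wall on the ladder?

N_wall ≈ 325 N

Torques about the foot: N_wall · 7 sin 46° = 30×10×3.5 cos 46° + 52.1×10×2.5 cos 46° → N_wall = 324.54 N.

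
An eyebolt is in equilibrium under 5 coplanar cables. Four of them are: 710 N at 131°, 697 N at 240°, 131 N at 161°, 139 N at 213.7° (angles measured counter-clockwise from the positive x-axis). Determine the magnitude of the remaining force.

Sum the known components: ΣF_x = -1054 N, ΣF_y = -102.2 N.
For equilibrium the remaining force must supply (−ΣF_x, −ΣF_y) = (1054, 102.2) N.
Magnitude = √((1054)² + (102.2)²) = 1059 N; direction = atan2(102.2, 1054) = 5.5°.

F ≈ 1060 N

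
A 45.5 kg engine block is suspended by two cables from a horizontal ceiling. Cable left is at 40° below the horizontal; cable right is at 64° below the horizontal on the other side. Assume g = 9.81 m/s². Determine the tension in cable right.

Weight W = 45.5 × 9.81 = 446.4 N acts straight down.
Horizontal: T_left cos 40° = T_right cos 64°  →  T_left = 0.5723 T_right.
Vertical: T_left sin 40° + T_right sin 64° = 446.4.
Substituting the horizontal relation into the vertical equation gives 1.267 T_right = 446.4, so T_right = 352.4 N.

T_right ≈ 352 N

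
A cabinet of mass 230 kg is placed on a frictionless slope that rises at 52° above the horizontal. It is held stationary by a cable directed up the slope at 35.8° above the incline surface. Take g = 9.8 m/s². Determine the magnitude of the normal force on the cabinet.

N ≈ 107 N

Take axes along and perpendicular to the incline. Weight components: W sin 52° = 1776 N down-slope, W cos 52° = 1388 N into the surface.
Along incline: T cos 35.8° = W sin 52° → T = 2190 N.
Perpendicular: N = W cos 52° − T sin 35.8° = 106.7 N.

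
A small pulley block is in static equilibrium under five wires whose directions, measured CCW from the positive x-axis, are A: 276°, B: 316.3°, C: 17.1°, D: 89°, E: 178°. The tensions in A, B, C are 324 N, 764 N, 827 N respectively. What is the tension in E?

T_E ≈ 1390 N

Resolve: ΣF_x = 324 cos 276° + 764 cos 316.3° + 827 cos 17.1° + T_D cos 89° + T_E cos 178° = 0.
        ΣF_y = 324 sin 276° + 764 sin 316.3° + 827 sin 17.1° + T_D sin 89° + T_E sin 178° = 0.
The known terms sum to (1377, -606.9) N, so 0.0175 T_D − 0.9994 T_E = -1377 and 0.9998 T_D + 0.0349 T_E = 606.9.
Solving simultaneously: T_D = 558.6 N, T_E = 1387 N.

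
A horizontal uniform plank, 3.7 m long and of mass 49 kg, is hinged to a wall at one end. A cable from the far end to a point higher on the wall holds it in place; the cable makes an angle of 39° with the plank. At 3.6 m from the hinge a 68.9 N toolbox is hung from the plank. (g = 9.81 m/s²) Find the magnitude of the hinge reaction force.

|H| ≈ 450 N

Take torques about the hinge: T sin 39° · 3.7 = 49×9.81×1.85 + 68.9×3.6 = 1137.3 N·m.
So T = 1137.3 / (0.6293 × 3.7) = 488.44 N.
ΣF_x = 0: H_x = T cos 39° = 379.59 N.
ΣF_y = 0: H_y = (49×9.81 + 68.9) − T sin 39° = 549.59 − 307.38 = 242.21 N.
|H| = √(H_x² + H_y²) = √((379.59)² + (242.21)²) = 450.28 N.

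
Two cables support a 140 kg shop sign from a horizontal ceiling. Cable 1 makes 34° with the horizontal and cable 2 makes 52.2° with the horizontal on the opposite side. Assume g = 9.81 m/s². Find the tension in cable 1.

Weight W = 140 × 9.81 = 1373 N acts straight down.
Horizontal: T_1 cos 34° = T_2 cos 52.2°  →  T_2 = 1.353 T_1.
Vertical: T_1 sin 34° + T_2 sin 52.2° = 1373.
Substituting the horizontal relation into the vertical equation gives 1.628 T_1 = 1373, so T_1 = 843.6 N.

T_1 ≈ 844 N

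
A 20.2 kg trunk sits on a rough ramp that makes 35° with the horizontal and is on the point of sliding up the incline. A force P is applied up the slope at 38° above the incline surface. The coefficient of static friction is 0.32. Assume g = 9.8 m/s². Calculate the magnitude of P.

On the verge of sliding up the incline, friction equals μN and acts down the slope.
Perpendicular: N + P sin 38° = W cos 35° = 162.2 N.
Along incline: P cos 38° = W sin 35° + μN  with W sin 35° = 113.5 N.
Solving the pair for P and N: P = 168 N, N = 58.76 N (and f = μN = 18.8 N).

P ≈ 168 N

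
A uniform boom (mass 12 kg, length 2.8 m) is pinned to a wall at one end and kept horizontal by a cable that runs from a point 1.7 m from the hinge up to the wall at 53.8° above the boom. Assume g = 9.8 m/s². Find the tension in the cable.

T ≈ 120 N

Take torques about the hinge: T sin 53.8° · 1.7 = 12×9.8×1.4 = 164.64 N·m.
So T = 164.64 / (0.8070 × 1.7) = 120.01 N.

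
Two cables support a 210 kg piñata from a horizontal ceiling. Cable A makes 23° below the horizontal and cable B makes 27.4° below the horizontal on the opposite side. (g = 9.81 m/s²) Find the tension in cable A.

Weight W = 210 × 9.81 = 2060 N acts straight down.
Horizontal: T_A cos 23° = T_B cos 27.4°  →  T_B = 1.037 T_A.
Vertical: T_A sin 23° + T_B sin 27.4° = 2060.
Substituting the horizontal relation into the vertical equation gives 0.8679 T_A = 2060, so T_A = 2374 N.

T_A ≈ 2370 N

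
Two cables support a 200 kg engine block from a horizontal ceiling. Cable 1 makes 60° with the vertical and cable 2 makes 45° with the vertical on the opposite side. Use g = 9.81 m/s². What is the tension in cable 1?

T_1 ≈ 1440 N

Angles from the horizontal: cable 1 is 90° − 60° = 30°, cable 2 is 90° − 45° = 45°.
Weight W = 200 × 9.81 = 1962 N acts straight down.
Horizontal: T_1 cos 30° = T_2 cos 45°  →  T_2 = 1.225 T_1.
Vertical: T_1 sin 30° + T_2 sin 45° = 1962.
Substituting the horizontal relation into the vertical equation gives 1.366 T_1 = 1962, so T_1 = 1436 N.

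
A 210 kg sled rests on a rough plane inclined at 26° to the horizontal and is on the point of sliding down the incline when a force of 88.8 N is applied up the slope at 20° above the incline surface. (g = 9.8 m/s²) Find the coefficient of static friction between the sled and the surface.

μ ≈ 0.450

On the verge of sliding down the incline, friction is at its maximum μN and acts up the slope.
Perpendicular to incline: N = W cos 26° − P sin 20° = 1850 − 30.37 = 1819 N.
Along incline: P cos 20° + μN = W sin 26° → μ = (W sin 26° − P cos 20°) / N = 0.45.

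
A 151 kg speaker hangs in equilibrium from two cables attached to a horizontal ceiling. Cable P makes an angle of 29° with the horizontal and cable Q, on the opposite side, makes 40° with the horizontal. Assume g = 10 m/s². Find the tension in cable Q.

T_Q ≈ 1410 N

Weight W = 151 × 10 = 1510 N acts straight down.
Horizontal: T_P cos 29° = T_Q cos 40°  →  T_P = 0.8759 T_Q.
Vertical: T_P sin 29° + T_Q sin 40° = 1510.
Substituting the horizontal relation into the vertical equation gives 1.067 T_Q = 1510, so T_Q = 1415 N.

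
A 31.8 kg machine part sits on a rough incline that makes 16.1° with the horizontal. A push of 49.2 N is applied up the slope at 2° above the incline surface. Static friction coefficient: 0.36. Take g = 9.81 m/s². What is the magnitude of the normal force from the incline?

N ≈ 298 N

Axes along / perpendicular to the incline. W sin 16.1° = 86.51 N down-slope; W cos 16.1° = 299.7 N into the surface.
Perpendicular: N = W cos 16.1° − P sin 2° = 299.7 − 1.717 = 298 N.
Along incline: P cos 2° + f = W sin 16.1° (friction acts up-slope) → f = 86.51 − 49.17 = 37.34 N.
|f| = 37.34 N ≤ μN = 107.3 N, so the machine part is indeed static.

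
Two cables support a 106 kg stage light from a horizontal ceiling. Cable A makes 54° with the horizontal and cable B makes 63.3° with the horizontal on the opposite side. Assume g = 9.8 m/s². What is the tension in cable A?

T_A ≈ 525 N

Weight W = 106 × 9.8 = 1039 N acts straight down.
Horizontal: T_A cos 54° = T_B cos 63.3°  →  T_B = 1.308 T_A.
Vertical: T_A sin 54° + T_B sin 63.3° = 1039.
Substituting the horizontal relation into the vertical equation gives 1.978 T_A = 1039, so T_A = 525.3 N.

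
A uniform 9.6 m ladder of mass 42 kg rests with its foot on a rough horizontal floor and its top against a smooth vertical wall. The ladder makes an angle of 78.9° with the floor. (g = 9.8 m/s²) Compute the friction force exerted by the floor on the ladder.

f ≈ 40.4 N

Torques about the foot: N_wall · 9.6 sin 78.9° = 42×9.8×4.8 cos 78.9° → N_wall = 40.376 N.
ΣF_x = 0: f_floor = N_wall = 40.376 N.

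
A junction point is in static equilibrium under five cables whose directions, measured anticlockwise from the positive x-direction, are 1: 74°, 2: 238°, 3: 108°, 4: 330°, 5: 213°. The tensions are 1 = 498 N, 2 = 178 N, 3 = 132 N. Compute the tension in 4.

T_4 ≈ 425 N

Resolve: ΣF_x = 498 cos 74° + 178 cos 238° + 132 cos 108° + T_4 cos 330° + T_5 cos 213° = 0.
        ΣF_y = 498 sin 74° + 178 sin 238° + 132 sin 108° + T_4 sin 330° + T_5 sin 213° = 0.
The known terms sum to (2.152, 453.3) N, so 0.8660 T_4 − 0.8387 T_5 = -2.152 and -0.5000 T_4 − 0.5446 T_5 = -453.3.
Solving simultaneously: T_4 = 425.4 N, T_5 = 441.8 N.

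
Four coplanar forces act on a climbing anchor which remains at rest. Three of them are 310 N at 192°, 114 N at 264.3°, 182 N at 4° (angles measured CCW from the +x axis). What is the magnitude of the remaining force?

Sum the known components: ΣF_x = -133 N, ΣF_y = -165.2 N.
For equilibrium the remaining force must supply (−ΣF_x, −ΣF_y) = (133, 165.2) N.
Magnitude = √((133)² + (165.2)²) = 212.1 N; direction = atan2(165.2, 133) = 51.2°.

F ≈ 212 N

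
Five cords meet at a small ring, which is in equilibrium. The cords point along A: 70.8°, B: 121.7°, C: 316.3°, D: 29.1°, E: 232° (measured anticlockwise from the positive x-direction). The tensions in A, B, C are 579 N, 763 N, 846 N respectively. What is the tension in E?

Resolve: ΣF_x = 579 cos 70.8° + 763 cos 121.7° + 846 cos 316.3° + T_D cos 29.1° + T_E cos 232° = 0.
        ΣF_y = 579 sin 70.8° + 763 sin 121.7° + 846 sin 316.3° + T_D sin 29.1° + T_E sin 232° = 0.
The known terms sum to (401.1, 611.5) N, so 0.8738 T_D − 0.6157 T_E = -401.1 and 0.4863 T_D − 0.7880 T_E = -611.5.
Solving simultaneously: T_D = 155.2 N, T_E = 871.7 N.

T_E ≈ 872 N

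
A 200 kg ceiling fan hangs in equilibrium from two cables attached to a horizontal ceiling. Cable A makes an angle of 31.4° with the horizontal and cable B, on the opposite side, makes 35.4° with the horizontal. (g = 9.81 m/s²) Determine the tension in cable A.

Weight W = 200 × 9.81 = 1962 N acts straight down.
Horizontal: T_A cos 31.4° = T_B cos 35.4°  →  T_B = 1.047 T_A.
Vertical: T_A sin 31.4° + T_B sin 35.4° = 1962.
Substituting the horizontal relation into the vertical equation gives 1.128 T_A = 1962, so T_A = 1740 N.

T_A ≈ 1740 N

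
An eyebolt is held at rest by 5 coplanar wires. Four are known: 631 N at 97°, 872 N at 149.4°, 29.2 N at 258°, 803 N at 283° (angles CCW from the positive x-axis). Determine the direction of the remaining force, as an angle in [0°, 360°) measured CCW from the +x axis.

θ ≈ 338°

Sum the known components: ΣF_x = -652.9 N, ΣF_y = 259.2 N.
For equilibrium the remaining force must supply (−ΣF_x, −ΣF_y) = (652.9, -259.2) N.
Magnitude = √((652.9)² + (-259.2)²) = 702.5 N; direction = atan2(-259.2, 652.9) = 338.3°.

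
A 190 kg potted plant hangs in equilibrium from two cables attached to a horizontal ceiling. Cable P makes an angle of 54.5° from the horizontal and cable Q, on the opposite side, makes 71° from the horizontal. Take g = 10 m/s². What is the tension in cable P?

Weight W = 190 × 10 = 1900 N acts straight down.
Horizontal: T_P cos 54.5° = T_Q cos 71°  →  T_Q = 1.784 T_P.
Vertical: T_P sin 54.5° + T_Q sin 71° = 1900.
Substituting the horizontal relation into the vertical equation gives 2.501 T_P = 1900, so T_P = 759.8 N.

T_P ≈ 760 N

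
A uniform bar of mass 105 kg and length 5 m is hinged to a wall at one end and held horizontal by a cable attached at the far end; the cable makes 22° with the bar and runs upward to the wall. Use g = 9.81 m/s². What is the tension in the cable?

T ≈ 1370 N

Take torques about the hinge: T sin 22° · 5 = 105×9.81×2.5 = 2575.1 N·m.
So T = 2575.1 / (0.3746 × 5) = 1374.8 N.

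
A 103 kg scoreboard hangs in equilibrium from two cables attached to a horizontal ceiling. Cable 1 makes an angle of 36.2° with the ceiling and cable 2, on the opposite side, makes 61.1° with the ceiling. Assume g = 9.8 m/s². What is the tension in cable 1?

Weight W = 103 × 9.8 = 1009 N acts straight down.
Horizontal: T_1 cos 36.2° = T_2 cos 61.1°  →  T_2 = 1.67 T_1.
Vertical: T_1 sin 36.2° + T_2 sin 61.1° = 1009.
Substituting the horizontal relation into the vertical equation gives 2.052 T_1 = 1009, so T_1 = 491.8 N.

T_1 ≈ 492 N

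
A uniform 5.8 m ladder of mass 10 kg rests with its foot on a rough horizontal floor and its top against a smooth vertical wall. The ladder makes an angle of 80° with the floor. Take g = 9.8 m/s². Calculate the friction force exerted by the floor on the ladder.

f ≈ 8.64 N

Torques about the foot: N_wall · 5.8 sin 80° = 10×9.8×2.9 cos 80° → N_wall = 8.64 N.
ΣF_x = 0: f_floor = N_wall = 8.64 N.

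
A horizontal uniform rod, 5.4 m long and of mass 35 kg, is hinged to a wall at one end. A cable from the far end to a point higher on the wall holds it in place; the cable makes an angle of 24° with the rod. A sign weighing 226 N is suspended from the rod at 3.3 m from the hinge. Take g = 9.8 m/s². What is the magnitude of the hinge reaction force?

|H| ≈ 742 N

Take torques about the hinge: T sin 24° · 5.4 = 35×9.8×2.7 + 226×3.3 = 1671.9 N·m.
So T = 1671.9 / (0.4067 × 5.4) = 761.21 N.
ΣF_x = 0: H_x = T cos 24° = 695.4 N.
ΣF_y = 0: H_y = (35×9.8 + 226) − T sin 24° = 569 − 309.61 = 259.39 N.
|H| = √(H_x² + H_y²) = √((695.4)² + (259.39)²) = 742.2 N.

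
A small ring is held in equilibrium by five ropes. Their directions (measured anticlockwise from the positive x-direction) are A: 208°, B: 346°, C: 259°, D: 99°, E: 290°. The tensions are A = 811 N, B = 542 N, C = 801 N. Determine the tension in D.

Resolve: ΣF_x = 811 cos 208° + 542 cos 346° + 801 cos 259° + T_D cos 99° + T_E cos 290° = 0.
        ΣF_y = 811 sin 208° + 542 sin 346° + 801 sin 259° + T_D sin 99° + T_E sin 290° = 0.
The known terms sum to (-343, -1298) N, so -0.1564 T_D + 0.3420 T_E = 343 and 0.9877 T_D − 0.9397 T_E = 1298.
Solving simultaneously: T_D = 4016 N, T_E = 2840 N.

T_D ≈ 4020 N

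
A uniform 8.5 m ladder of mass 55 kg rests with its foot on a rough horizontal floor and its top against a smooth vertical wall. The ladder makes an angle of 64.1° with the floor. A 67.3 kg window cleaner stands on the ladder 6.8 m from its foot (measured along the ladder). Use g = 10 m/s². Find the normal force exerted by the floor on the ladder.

N_floor ≈ 1220 N

ΣF_y = 0: N_floor = 55×10 + 67.3×10 = 1223 N.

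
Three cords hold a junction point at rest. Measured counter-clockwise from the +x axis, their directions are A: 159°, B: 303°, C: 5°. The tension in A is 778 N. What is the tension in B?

Resolve: ΣF_x = 778 cos 159° + T_B cos 303° + T_C cos 5° = 0.
        ΣF_y = 778 sin 159° + T_B sin 303° + T_C sin 5° = 0.
The known terms sum to (-726.3, 278.8) N, so 0.5446 T_B + 0.9962 T_C = 726.3 and -0.8387 T_B + 0.0872 T_C = -278.8.
Solving simultaneously: T_B = 386.3 N, T_C = 517.9 N.

T_B ≈ 386 N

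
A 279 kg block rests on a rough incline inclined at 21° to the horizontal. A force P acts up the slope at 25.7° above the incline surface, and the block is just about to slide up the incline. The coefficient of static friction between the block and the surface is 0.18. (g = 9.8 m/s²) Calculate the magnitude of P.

P ≈ 1470 N

On the verge of sliding up the incline, friction equals μN and acts down the slope.
Perpendicular: N + P sin 25.7° = W cos 21° = 2553 N.
Along incline: P cos 25.7° = W sin 21° + μN  with W sin 21° = 979.8 N.
Solving the pair for P and N: P = 1470 N, N = 1915 N (and f = μN = 344.7 N).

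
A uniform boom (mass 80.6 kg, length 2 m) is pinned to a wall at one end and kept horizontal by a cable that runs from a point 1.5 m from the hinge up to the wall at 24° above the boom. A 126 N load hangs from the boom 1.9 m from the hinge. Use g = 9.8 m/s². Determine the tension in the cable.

T ≈ 1690 N

Take torques about the hinge: T sin 24° · 1.5 = 80.6×9.8×1 + 126×1.9 = 1029.3 N·m.
So T = 1029.3 / (0.4067 × 1.5) = 1687.1 N.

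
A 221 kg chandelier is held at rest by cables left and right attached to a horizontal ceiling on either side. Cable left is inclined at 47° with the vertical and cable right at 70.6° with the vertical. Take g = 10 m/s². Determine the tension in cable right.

T_right ≈ 1820 N

Angles from the horizontal: cable left is 90° − 47° = 43°, cable right is 90° − 70.6° = 19.4°.
Weight W = 221 × 10 = 2210 N acts straight down.
Horizontal: T_left cos 43° = T_right cos 19.4°  →  T_left = 1.29 T_right.
Vertical: T_left sin 43° + T_right sin 19.4° = 2210.
Substituting the horizontal relation into the vertical equation gives 1.212 T_right = 2210, so T_right = 1824 N.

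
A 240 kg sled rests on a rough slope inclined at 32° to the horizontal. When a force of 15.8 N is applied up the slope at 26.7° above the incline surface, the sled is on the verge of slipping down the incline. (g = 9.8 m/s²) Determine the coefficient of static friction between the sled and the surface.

On the verge of sliding down the incline, friction is at its maximum μN and acts up the slope.
Perpendicular to incline: N = W cos 32° − P sin 26.7° = 1995 − 7.099 = 1988 N.
Along incline: P cos 26.7° + μN = W sin 32° → μ = (W sin 32° − P cos 26.7°) / N = 0.62.

μ ≈ 0.620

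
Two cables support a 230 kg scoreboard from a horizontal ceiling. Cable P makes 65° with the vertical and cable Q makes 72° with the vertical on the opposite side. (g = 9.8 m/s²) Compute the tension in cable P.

T_P ≈ 3140 N

Angles from the horizontal: cable P is 90° − 65° = 25°, cable Q is 90° − 72° = 18°.
Weight W = 230 × 9.8 = 2254 N acts straight down.
Horizontal: T_P cos 25° = T_Q cos 18°  →  T_Q = 0.9529 T_P.
Vertical: T_P sin 25° + T_Q sin 18° = 2254.
Substituting the horizontal relation into the vertical equation gives 0.7171 T_P = 2254, so T_P = 3143 N.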